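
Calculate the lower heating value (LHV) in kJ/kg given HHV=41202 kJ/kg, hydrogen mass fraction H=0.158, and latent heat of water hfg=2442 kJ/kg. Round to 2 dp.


LHV = HHV - hfg * 9 * H
Water correction = 2442 * 9 * 0.158 = 3472.524 kJ/kg
LHV = 41202 - 3472.524 = 37729.48 kJ/kg


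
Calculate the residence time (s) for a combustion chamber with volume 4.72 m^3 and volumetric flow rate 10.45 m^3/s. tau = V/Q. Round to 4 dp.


tau = V / Q_flow
tau = 4.72 / 10.45 = 0.4517 s


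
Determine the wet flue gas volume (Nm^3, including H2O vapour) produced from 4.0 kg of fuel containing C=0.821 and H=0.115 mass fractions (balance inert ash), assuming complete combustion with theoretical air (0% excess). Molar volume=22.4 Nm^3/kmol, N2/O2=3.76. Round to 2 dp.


Per kg fuel: CO2 = (C/12 kmol)*22.4 = (0.821/12)*22.4 = 1.53253 Nm^3
Per kg fuel: H2O = (H/2 kmol)*22.4 = (0.115/2)*22.4 = 1.28800 Nm^3
O2 needed per kg fuel = C/12 + H/4 = 0.821/12 + 0.115/4 = 0.09716667 kmol
Per kg fuel: N2 = O2*3.76*22.4 = 0.09716667*3.76*22.4 = 8.18377 Nm^3
Total per kg = 1.53253 + 1.28800 + 8.18377 = 11.00430 Nm^3
Total = 11.00430 * 4.0 = 44.02 Nm^3


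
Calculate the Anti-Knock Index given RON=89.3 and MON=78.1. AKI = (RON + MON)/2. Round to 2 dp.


AKI = (RON + MON) / 2
AKI = (89.3 + 78.1) / 2
AKI = 167.4 / 2 = 83.70


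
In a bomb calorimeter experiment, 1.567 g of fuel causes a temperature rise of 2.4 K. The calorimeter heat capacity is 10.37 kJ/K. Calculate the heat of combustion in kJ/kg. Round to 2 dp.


Hc = C_cal * delta_T / m_fuel
Q_released = 10.37 * 2.4 = 24.8880 kJ
m_fuel = 1.567 g = 1.567/1000 kg = 0.001567 kg
Hc = 24.8880 / 0.001567 = 15882.58 kJ/kg


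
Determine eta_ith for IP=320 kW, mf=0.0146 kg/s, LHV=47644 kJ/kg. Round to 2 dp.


eta_ith = (IP / (mf * LHV)) * 100
Denominator = 0.0146 * 47644 = 695.6024 kW
eta_ith = (320 / 695.6024) * 100 = 46.00%


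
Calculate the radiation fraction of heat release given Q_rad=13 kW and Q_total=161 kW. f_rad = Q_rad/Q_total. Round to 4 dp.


f_rad = Q_rad / Q_total
f_rad = 13 / 161 = 0.0807


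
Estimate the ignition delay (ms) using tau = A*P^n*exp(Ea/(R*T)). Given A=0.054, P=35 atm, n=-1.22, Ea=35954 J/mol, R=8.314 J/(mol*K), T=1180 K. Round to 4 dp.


tau = A * P^n * exp(Ea/(R*T))
P^n = 35^(-1.22) = 0.01306884
Ea/(R*T) = 35954/(8.314*1180) = 3.664841
exp(Ea/(R*T)) = 39.049943
tau = 0.054 * 0.01306884 * 39.049943 = 0.0276 ms


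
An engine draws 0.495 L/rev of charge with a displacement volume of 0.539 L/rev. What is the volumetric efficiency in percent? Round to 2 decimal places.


eta_v = (V_actual / V_disp) * 100
Ratio = 0.495 / 0.539 = 0.9184
eta_v = 0.9184 * 100 = 91.84%


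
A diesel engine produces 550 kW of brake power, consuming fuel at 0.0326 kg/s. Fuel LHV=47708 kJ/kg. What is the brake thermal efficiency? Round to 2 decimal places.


eta_BTE = (BP / (mf * LHV)) * 100
Denominator = 0.0326 * 47708 = 1555.2808 kW
eta_BTE = (550 / 1555.2808) * 100 = 35.36%


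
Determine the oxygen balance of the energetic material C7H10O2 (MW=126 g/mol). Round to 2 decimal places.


OB = -1600 * (2C + H/2 - O) / MW
Inner = 2*7 + 10/2 - 2 = 17.00
OB = -1600 * 17.00 / 126 = -215.87%


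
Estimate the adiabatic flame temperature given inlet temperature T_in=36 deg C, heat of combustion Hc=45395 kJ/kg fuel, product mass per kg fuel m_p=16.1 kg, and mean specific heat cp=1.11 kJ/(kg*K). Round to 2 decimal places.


T_ad = T_in + Hc / (m_p * cp)
Denominator = 16.1 * 1.11 = 17.8710
Temperature rise = 45395 / 17.8710 = 2540.15 K
T_ad = 36 + 2540.15 = 2576.15 deg C


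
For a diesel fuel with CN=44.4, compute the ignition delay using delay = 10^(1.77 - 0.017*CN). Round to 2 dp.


delay = 10^(1.77 - 0.017*CN)
Exponent = 1.77 - 0.017*44.4 = 1.0152
delay = 10^1.0152 = 10.36 ms


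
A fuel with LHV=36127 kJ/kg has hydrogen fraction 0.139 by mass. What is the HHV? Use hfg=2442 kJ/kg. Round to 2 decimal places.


HHV = LHV + hfg * 9 * H
Water addition = 2442 * 9 * 0.139 = 3054.942 kJ/kg
HHV = 36127 + 3054.942 = 39181.94 kJ/kg


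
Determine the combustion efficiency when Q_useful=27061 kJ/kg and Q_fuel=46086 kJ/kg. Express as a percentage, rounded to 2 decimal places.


Efficiency = (Q_useful / Q_fuel) * 100
Efficiency = (27061 / 46086) * 100
Efficiency = 0.5872 * 100 = 58.72%


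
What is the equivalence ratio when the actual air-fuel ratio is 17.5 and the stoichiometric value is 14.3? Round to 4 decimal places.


phi = AFR_stoich / AFR_actual
phi = 14.3 / 17.5 = 0.8171


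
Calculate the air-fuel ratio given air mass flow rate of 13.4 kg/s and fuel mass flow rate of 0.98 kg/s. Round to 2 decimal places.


AFR = m_air / m_fuel
AFR = 13.4 / 0.98 = 13.67


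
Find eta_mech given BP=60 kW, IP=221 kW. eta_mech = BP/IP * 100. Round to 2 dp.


eta_mech = (BP / IP) * 100
Ratio = 60 / 221 = 0.2715
eta_mech = 0.2715 * 100 = 27.15%


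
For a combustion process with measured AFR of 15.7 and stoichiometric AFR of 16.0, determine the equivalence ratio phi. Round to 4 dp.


phi = AFR_stoich / AFR_actual
phi = 16.0 / 15.7 = 1.0191


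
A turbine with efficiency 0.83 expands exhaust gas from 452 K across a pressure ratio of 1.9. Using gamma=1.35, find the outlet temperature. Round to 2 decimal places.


T_out = T_in * (1 - eta * (1 - PR^(-(gamma-1)/gamma)))
Exponent = -(1.35-1)/1.35 = -0.25925926
PR^exp = 1.9^(-0.25925926) = 0.84670193
Factor = 1 - 0.83*(1 - 0.84670193) = 0.87276260
T_out = 452 * 0.87276260 = 394.49 K


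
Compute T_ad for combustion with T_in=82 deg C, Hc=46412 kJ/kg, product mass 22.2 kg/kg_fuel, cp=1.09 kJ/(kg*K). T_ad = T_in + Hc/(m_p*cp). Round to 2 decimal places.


T_ad = T_in + Hc / (m_p * cp)
Denominator = 22.2 * 1.09 = 24.1980
Temperature rise = 46412 / 24.1980 = 1918.01 K
T_ad = 82 + 1918.01 = 2000.01 deg C


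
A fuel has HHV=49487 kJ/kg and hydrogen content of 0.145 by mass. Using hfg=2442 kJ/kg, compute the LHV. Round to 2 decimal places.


LHV = HHV - hfg * 9 * H
Water correction = 2442 * 9 * 0.145 = 3186.810 kJ/kg
LHV = 49487 - 3186.810 = 46300.19 kJ/kg


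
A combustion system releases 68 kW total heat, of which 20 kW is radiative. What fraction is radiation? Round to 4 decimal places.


f_rad = Q_rad / Q_total
f_rad = 20 / 68 = 0.2941


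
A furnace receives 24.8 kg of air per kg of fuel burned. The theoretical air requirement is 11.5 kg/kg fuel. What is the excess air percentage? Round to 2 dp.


Excess air = actual - stoichiometric = 24.8 - 11.5 = 13.30 kg/kg fuel
Excess air % = (excess / stoich) * 100 = (13.30 / 11.5) * 100 = 115.65%


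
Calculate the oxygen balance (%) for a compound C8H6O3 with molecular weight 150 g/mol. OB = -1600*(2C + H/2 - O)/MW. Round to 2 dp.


OB = -1600 * (2C + H/2 - O) / MW
Inner = 2*8 + 6/2 - 3 = 16.00
OB = -1600 * 16.00 / 150 = -170.67%


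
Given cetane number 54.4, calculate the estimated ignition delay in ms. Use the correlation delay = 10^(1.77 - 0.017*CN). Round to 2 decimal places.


delay = 10^(1.77 - 0.017*CN)
Exponent = 1.77 - 0.017*54.4 = 0.8452
delay = 10^0.8452 = 7.00 ms


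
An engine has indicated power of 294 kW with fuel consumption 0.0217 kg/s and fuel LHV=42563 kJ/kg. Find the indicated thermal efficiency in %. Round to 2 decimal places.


eta_ith = (IP / (mf * LHV)) * 100
Denominator = 0.0217 * 42563 = 923.6171 kW
eta_ith = (294 / 923.6171) * 100 = 31.83%


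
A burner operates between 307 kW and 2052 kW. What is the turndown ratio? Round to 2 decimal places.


TDR = Q_max / Q_min
TDR = 2052 / 307 = 6.68


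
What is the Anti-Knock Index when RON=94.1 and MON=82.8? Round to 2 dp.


AKI = (RON + MON) / 2
AKI = (94.1 + 82.8) / 2
AKI = 176.9 / 2 = 88.45


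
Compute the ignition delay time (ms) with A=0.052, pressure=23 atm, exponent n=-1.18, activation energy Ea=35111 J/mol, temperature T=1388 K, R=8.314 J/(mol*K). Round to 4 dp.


tau = A * P^n * exp(Ea/(R*T))
P^n = 23^(-1.18) = 0.02472641
Ea/(R*T) = 35111/(8.314*1388) = 3.042592
exp(Ea/(R*T)) = 20.959499
tau = 0.052 * 0.02472641 * 20.959499 = 0.0269 ms


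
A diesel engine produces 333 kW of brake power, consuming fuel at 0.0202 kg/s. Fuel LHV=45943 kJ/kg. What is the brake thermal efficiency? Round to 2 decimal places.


eta_BTE = (BP / (mf * LHV)) * 100
Denominator = 0.0202 * 45943 = 928.0486 kW
eta_BTE = (333 / 928.0486) * 100 = 35.88%


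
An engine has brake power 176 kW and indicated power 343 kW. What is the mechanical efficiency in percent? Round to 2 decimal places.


eta_mech = (BP / IP) * 100
Ratio = 176 / 343 = 0.5131
eta_mech = 0.5131 * 100 = 51.31%


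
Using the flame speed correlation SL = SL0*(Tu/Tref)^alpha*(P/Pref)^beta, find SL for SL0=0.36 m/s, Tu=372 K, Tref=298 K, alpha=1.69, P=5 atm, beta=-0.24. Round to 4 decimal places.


SL = SL0 * (Tu/Tref)^alpha * (P/Pref)^beta
T ratio = 372/298 = 1.24832215
(T ratio)^alpha = 1.24832215^1.69 = 1.454762
(P/Pref)^beta = 5^(-0.24) = 0.679590
SL = 0.36 * 1.454762 * 0.679590 = 0.3559 m/s


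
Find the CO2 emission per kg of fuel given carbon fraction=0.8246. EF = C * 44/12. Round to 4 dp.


EF = C_frac * (M_CO2 / M_C)
EF = 0.8246 * (44/12)
EF = 0.8246 * 3.666667 = 3.0235 kg_CO2/kg_fuel


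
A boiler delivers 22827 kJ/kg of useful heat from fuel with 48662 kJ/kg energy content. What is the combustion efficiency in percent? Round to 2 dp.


Efficiency = (Q_useful / Q_fuel) * 100
Efficiency = (22827 / 48662) * 100
Efficiency = 0.4691 * 100 = 46.91%


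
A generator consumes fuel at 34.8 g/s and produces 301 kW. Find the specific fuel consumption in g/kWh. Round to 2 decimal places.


SFC = (mf / BP) * 3600
Rate = 34.8 / 301 = 0.115615 g/(s*kW)
SFC = 0.115615 * 3600 = 416.21 g/kWh


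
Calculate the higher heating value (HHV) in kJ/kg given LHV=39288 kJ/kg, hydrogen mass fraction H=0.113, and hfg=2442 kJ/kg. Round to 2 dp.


HHV = LHV + hfg * 9 * H
Water addition = 2442 * 9 * 0.113 = 2483.514 kJ/kg
HHV = 39288 + 2483.514 = 41771.51 kJ/kg


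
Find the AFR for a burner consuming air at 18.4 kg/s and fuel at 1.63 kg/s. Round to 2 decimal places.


AFR = m_air / m_fuel
AFR = 18.4 / 1.63 = 11.29


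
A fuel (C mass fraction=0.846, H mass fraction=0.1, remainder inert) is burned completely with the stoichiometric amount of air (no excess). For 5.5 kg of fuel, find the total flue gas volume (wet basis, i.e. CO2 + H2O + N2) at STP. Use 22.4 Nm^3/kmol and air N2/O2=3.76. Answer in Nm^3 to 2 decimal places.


Per kg fuel: CO2 = (C/12 kmol)*22.4 = (0.846/12)*22.4 = 1.57920 Nm^3
Per kg fuel: H2O = (H/2 kmol)*22.4 = (0.1/2)*22.4 = 1.12000 Nm^3
O2 needed per kg fuel = C/12 + H/4 = 0.846/12 + 0.1/4 = 0.09550000 kmol
Per kg fuel: N2 = O2*3.76*22.4 = 0.09550000*3.76*22.4 = 8.04339 Nm^3
Total per kg = 1.57920 + 1.12000 + 8.04339 = 10.74259 Nm^3
Total = 10.74259 * 5.5 = 59.08 Nm^3


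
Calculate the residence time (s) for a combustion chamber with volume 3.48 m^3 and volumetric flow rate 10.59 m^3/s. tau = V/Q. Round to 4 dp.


tau = V / Q_flow
tau = 3.48 / 10.59 = 0.3286 s


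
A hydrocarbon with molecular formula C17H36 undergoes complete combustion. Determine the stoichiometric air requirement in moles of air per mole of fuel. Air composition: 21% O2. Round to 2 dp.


Balanced combustion: C17H36 + 26 O2 -> 17 CO2 + 18 H2O
O2 needed = C + H/4 = 17 + 36/4 = 26.00 moles
Air moles = O2 / 0.21 = 26.00 / 0.21 = 123.81 moles air


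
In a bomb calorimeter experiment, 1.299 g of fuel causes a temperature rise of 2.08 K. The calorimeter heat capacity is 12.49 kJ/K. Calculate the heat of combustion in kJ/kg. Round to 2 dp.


Hc = C_cal * delta_T / m_fuel
Q_released = 12.49 * 2.08 = 25.9792 kJ
m_fuel = 1.299 g = 1.299/1000 kg = 0.001299 kg
Hc = 25.9792 / 0.001299 = 19999.38 kJ/kg


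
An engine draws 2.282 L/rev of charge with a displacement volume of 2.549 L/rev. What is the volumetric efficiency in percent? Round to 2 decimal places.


eta_v = (V_actual / V_disp) * 100
Ratio = 2.282 / 2.549 = 0.8953
eta_v = 0.8953 * 100 = 89.53%


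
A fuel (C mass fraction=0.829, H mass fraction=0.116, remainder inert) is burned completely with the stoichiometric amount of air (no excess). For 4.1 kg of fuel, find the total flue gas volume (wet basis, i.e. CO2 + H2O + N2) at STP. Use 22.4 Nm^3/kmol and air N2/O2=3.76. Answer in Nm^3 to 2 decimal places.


Per kg fuel: CO2 = (C/12 kmol)*22.4 = (0.829/12)*22.4 = 1.54747 Nm^3
Per kg fuel: H2O = (H/2 kmol)*22.4 = (0.116/2)*22.4 = 1.29920 Nm^3
O2 needed per kg fuel = C/12 + H/4 = 0.829/12 + 0.116/4 = 0.09808333 kmol
Per kg fuel: N2 = O2*3.76*22.4 = 0.09808333*3.76*22.4 = 8.26097 Nm^3
Total per kg = 1.54747 + 1.29920 + 8.26097 = 11.10764 Nm^3
Total = 11.10764 * 4.1 = 45.54 Nm^3


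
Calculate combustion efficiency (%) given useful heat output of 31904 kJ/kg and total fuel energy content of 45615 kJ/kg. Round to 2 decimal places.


Efficiency = (Q_useful / Q_fuel) * 100
Efficiency = (31904 / 45615) * 100
Efficiency = 0.6994 * 100 = 69.94%


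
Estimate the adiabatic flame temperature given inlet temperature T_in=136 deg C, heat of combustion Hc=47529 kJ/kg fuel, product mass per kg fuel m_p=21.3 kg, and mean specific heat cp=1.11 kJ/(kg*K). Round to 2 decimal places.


T_ad = T_in + Hc / (m_p * cp)
Denominator = 21.3 * 1.11 = 23.6430
Temperature rise = 47529 / 23.6430 = 2010.28 K
T_ad = 136 + 2010.28 = 2146.28 deg C


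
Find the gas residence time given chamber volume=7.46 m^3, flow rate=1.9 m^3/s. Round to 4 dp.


tau = V / Q_flow
tau = 7.46 / 1.9 = 3.9263 s


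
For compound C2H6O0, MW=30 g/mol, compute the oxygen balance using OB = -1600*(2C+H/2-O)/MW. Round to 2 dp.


OB = -1600 * (2C + H/2 - O) / MW
Inner = 2*2 + 6/2 - 0 = 7.00
OB = -1600 * 7.00 / 30 = -373.33%


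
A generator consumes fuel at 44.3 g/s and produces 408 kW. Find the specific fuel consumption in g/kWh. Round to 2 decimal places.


SFC = (mf / BP) * 3600
Rate = 44.3 / 408 = 0.108578 g/(s*kW)
SFC = 0.108578 * 3600 = 390.88 g/kWh


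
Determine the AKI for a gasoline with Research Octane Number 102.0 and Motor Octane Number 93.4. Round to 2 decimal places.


AKI = (RON + MON) / 2
AKI = (102.0 + 93.4) / 2
AKI = 195.4 / 2 = 97.70


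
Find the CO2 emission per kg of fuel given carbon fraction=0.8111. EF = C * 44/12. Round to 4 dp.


EF = C_frac * (M_CO2 / M_C)
EF = 0.8111 * (44/12)
EF = 0.8111 * 3.666667 = 2.9740 kg_CO2/kg_fuel


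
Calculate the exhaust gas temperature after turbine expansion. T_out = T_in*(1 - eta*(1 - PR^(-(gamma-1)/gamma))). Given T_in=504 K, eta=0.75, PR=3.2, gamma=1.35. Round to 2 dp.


T_out = T_in * (1 - eta * (1 - PR^(-(gamma-1)/gamma)))
Exponent = -(1.35-1)/1.35 = -0.25925926
PR^exp = 3.2^(-0.25925926) = 0.73966521
Factor = 1 - 0.75*(1 - 0.73966521) = 0.80474891
T_out = 504 * 0.80474891 = 405.59 K


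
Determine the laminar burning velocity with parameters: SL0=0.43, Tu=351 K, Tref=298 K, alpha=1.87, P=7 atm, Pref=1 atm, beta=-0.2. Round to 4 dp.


SL = SL0 * (Tu/Tref)^alpha * (P/Pref)^beta
T ratio = 351/298 = 1.17785235
(T ratio)^alpha = 1.17785235^1.87 = 1.358125
(P/Pref)^beta = 7^(-0.2) = 0.677611
SL = 0.43 * 1.358125 * 0.677611 = 0.3957 m/s


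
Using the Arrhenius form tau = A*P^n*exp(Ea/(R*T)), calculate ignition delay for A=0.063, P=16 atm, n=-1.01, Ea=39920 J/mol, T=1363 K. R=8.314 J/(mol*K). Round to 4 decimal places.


tau = A * P^n * exp(Ea/(R*T))
P^n = 16^(-1.01) = 0.06079093
Ea/(R*T) = 39920/(8.314*1363) = 3.522773
exp(Ea/(R*T)) = 33.878242
tau = 0.063 * 0.06079093 * 33.878242 = 0.1297 ms


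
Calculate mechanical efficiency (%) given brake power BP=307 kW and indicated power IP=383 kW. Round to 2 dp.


eta_mech = (BP / IP) * 100
Ratio = 307 / 383 = 0.8016
eta_mech = 0.8016 * 100 = 80.16%


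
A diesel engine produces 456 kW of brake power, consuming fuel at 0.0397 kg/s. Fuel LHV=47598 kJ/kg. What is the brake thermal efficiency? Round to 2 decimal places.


eta_BTE = (BP / (mf * LHV)) * 100
Denominator = 0.0397 * 47598 = 1889.6406 kW
eta_BTE = (456 / 1889.6406) * 100 = 24.13%


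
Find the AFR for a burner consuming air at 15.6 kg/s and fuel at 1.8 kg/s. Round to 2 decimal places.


AFR = m_air / m_fuel
AFR = 15.6 / 1.8 = 8.67


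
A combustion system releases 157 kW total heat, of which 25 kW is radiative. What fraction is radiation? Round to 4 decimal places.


f_rad = Q_rad / Q_total
f_rad = 25 / 157 = 0.1592


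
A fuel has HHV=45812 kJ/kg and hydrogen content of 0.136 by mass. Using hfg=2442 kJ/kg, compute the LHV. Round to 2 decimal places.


LHV = HHV - hfg * 9 * H
Water correction = 2442 * 9 * 0.136 = 2989.008 kJ/kg
LHV = 45812 - 2989.008 = 42822.99 kJ/kg


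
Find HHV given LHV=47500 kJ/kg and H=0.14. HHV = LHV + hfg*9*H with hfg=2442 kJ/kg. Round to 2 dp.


HHV = LHV + hfg * 9 * H
Water addition = 2442 * 9 * 0.14 = 3076.920 kJ/kg
HHV = 47500 + 3076.920 = 50576.92 kJ/kg


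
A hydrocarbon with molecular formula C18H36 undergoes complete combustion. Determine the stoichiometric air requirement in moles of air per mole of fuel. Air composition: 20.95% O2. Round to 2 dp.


Balanced combustion: C18H36 + 27 O2 -> 18 CO2 + 18 H2O
O2 needed = C + H/4 = 18 + 36/4 = 27.00 moles
Air moles = O2 / 0.2095 = 27.00 / 0.2095 = 128.88 moles air


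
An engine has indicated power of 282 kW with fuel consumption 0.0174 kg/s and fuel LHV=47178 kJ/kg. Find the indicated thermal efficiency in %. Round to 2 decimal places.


eta_ith = (IP / (mf * LHV)) * 100
Denominator = 0.0174 * 47178 = 820.8972 kW
eta_ith = (282 / 820.8972) * 100 = 34.35%


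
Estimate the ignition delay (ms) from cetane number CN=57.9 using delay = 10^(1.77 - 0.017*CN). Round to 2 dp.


delay = 10^(1.77 - 0.017*CN)
Exponent = 1.77 - 0.017*57.9 = 0.7857
delay = 10^0.7857 = 6.11 ms


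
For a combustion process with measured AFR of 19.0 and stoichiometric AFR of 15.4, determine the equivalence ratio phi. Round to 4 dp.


phi = AFR_stoich / AFR_actual
phi = 15.4 / 19.0 = 0.8105


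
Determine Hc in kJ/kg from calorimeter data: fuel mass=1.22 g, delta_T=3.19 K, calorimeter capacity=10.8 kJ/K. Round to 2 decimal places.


Hc = C_cal * delta_T / m_fuel
Q_released = 10.8 * 3.19 = 34.4520 kJ
m_fuel = 1.22 g = 1.22/1000 kg = 0.001220 kg
Hc = 34.4520 / 0.001220 = 28239.34 kJ/kg


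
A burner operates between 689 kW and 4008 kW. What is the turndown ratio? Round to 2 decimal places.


TDR = Q_max / Q_min
TDR = 4008 / 689 = 5.82


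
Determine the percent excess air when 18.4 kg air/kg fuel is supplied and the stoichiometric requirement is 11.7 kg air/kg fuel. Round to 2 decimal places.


Excess air = actual - stoichiometric = 18.4 - 11.7 = 6.70 kg/kg fuel
Excess air % = (excess / stoich) * 100 = (6.70 / 11.7) * 100 = 57.26%


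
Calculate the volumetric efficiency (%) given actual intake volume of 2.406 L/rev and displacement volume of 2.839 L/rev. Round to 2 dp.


eta_v = (V_actual / V_disp) * 100
Ratio = 2.406 / 2.839 = 0.8475
eta_v = 0.8475 * 100 = 84.75%


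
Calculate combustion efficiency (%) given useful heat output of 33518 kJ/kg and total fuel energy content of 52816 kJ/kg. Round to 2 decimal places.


Efficiency = (Q_useful / Q_fuel) * 100
Efficiency = (33518 / 52816) * 100
Efficiency = 0.6346 * 100 = 63.46%


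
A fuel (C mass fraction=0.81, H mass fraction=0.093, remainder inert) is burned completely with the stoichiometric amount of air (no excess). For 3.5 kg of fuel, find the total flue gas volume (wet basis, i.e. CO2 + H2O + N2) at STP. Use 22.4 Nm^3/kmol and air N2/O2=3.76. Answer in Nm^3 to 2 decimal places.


Per kg fuel: CO2 = (C/12 kmol)*22.4 = (0.81/12)*22.4 = 1.51200 Nm^3
Per kg fuel: H2O = (H/2 kmol)*22.4 = (0.093/2)*22.4 = 1.04160 Nm^3
O2 needed per kg fuel = C/12 + H/4 = 0.81/12 + 0.093/4 = 0.09075000 kmol
Per kg fuel: N2 = O2*3.76*22.4 = 0.09075000*3.76*22.4 = 7.64333 Nm^3
Total per kg = 1.51200 + 1.04160 + 7.64333 = 10.19693 Nm^3
Total = 10.19693 * 3.5 = 35.69 Nm^3


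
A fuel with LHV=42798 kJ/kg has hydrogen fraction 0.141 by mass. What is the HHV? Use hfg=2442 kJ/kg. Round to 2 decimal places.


HHV = LHV + hfg * 9 * H
Water addition = 2442 * 9 * 0.141 = 3098.898 kJ/kg
HHV = 42798 + 3098.898 = 45896.90 kJ/kg


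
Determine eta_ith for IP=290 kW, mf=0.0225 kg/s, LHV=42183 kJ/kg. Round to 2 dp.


eta_ith = (IP / (mf * LHV)) * 100
Denominator = 0.0225 * 42183 = 949.1175 kW
eta_ith = (290 / 949.1175) * 100 = 30.55%


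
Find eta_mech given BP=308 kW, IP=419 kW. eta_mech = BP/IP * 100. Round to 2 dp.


eta_mech = (BP / IP) * 100
Ratio = 308 / 419 = 0.7351
eta_mech = 0.7351 * 100 = 73.51%


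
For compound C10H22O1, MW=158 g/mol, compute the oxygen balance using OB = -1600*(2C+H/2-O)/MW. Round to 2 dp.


OB = -1600 * (2C + H/2 - O) / MW
Inner = 2*10 + 22/2 - 1 = 30.00
OB = -1600 * 30.00 / 158 = -303.80%


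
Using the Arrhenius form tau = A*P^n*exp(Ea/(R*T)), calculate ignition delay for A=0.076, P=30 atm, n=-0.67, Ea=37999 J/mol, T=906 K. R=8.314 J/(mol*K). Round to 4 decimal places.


tau = A * P^n * exp(Ea/(R*T))
P^n = 30^(-0.67) = 0.10240679
Ea/(R*T) = 37999/(8.314*906) = 5.044684
exp(Ea/(R*T)) = 155.195219
tau = 0.076 * 0.10240679 * 155.195219 = 1.2079 ms


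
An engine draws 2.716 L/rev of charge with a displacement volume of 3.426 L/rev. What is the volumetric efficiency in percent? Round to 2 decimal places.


eta_v = (V_actual / V_disp) * 100
Ratio = 2.716 / 3.426 = 0.7928
eta_v = 0.7928 * 100 = 79.28%


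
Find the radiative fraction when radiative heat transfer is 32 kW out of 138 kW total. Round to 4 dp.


f_rad = Q_rad / Q_total
f_rad = 32 / 138 = 0.2319


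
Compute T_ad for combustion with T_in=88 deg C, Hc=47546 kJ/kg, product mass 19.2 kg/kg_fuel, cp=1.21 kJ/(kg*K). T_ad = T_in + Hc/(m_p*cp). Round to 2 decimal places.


T_ad = T_in + Hc / (m_p * cp)
Denominator = 19.2 * 1.21 = 23.2320
Temperature rise = 47546 / 23.2320 = 2046.57 K
T_ad = 88 + 2046.57 = 2134.57 deg C


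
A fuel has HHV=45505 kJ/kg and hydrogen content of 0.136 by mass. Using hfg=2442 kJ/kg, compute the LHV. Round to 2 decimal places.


LHV = HHV - hfg * 9 * H
Water correction = 2442 * 9 * 0.136 = 2989.008 kJ/kg
LHV = 45505 - 2989.008 = 42515.99 kJ/kg


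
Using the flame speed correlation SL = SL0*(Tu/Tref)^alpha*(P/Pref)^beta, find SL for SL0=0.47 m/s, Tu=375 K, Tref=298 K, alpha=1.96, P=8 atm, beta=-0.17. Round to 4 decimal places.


SL = SL0 * (Tu/Tref)^alpha * (P/Pref)^beta
T ratio = 375/298 = 1.25838926
(T ratio)^alpha = 1.25838926^1.96 = 1.569052
(P/Pref)^beta = 8^(-0.17) = 0.702222
SL = 0.47 * 1.569052 * 0.702222 = 0.5179 m/s


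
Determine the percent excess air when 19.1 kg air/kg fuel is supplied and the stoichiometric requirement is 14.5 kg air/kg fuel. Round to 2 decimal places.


Excess air = actual - stoichiometric = 19.1 - 14.5 = 4.60 kg/kg fuel
Excess air % = (excess / stoich) * 100 = (4.60 / 14.5) * 100 = 31.72%


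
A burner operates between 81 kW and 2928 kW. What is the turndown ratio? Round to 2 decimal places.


TDR = Q_max / Q_min
TDR = 2928 / 81 = 36.15


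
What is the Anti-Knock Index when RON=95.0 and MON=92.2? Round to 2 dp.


AKI = (RON + MON) / 2
AKI = (95.0 + 92.2) / 2
AKI = 187.2 / 2 = 93.60


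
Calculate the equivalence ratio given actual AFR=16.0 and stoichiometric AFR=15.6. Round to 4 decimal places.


phi = AFR_stoich / AFR_actual
phi = 15.6 / 16.0 = 0.9750


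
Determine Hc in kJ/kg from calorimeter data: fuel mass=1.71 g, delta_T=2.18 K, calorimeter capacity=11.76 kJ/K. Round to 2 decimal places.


Hc = C_cal * delta_T / m_fuel
Q_released = 11.76 * 2.18 = 25.6368 kJ
m_fuel = 1.71 g = 1.71/1000 kg = 0.001710 kg
Hc = 25.6368 / 0.001710 = 14992.28 kJ/kg


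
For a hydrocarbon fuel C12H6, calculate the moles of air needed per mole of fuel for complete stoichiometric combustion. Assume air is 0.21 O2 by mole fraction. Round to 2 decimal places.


Balanced combustion: C12H6 + 13.5 O2 -> 12 CO2 + 3 H2O
O2 needed = C + H/4 = 12 + 6/4 = 13.50 moles
Air moles = O2 / 0.21 = 13.50 / 0.21 = 64.29 moles air


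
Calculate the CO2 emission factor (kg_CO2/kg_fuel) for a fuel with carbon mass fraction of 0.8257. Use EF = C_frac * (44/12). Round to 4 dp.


EF = C_frac * (M_CO2 / M_C)
EF = 0.8257 * (44/12)
EF = 0.8257 * 3.666667 = 3.0276 kg_CO2/kg_fuel


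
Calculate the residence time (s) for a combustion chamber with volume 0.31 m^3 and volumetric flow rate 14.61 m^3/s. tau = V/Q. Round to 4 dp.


tau = V / Q_flow
tau = 0.31 / 14.61 = 0.0212 s


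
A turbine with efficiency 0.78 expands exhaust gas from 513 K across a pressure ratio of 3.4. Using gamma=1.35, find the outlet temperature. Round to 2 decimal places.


T_out = T_in * (1 - eta * (1 - PR^(-(gamma-1)/gamma)))
Exponent = -(1.35-1)/1.35 = -0.25925926
PR^exp = 3.4^(-0.25925926) = 0.72813041
Factor = 1 - 0.78*(1 - 0.72813041) = 0.78794172
T_out = 513 * 0.78794172 = 404.21 K


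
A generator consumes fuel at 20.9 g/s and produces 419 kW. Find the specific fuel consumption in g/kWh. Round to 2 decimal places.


SFC = (mf / BP) * 3600
Rate = 20.9 / 419 = 0.049881 g/(s*kW)
SFC = 0.049881 * 3600 = 179.57 g/kWh


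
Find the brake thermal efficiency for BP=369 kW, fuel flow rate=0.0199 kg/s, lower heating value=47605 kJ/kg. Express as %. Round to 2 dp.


eta_BTE = (BP / (mf * LHV)) * 100
Denominator = 0.0199 * 47605 = 947.3395 kW
eta_BTE = (369 / 947.3395) * 100 = 38.95%


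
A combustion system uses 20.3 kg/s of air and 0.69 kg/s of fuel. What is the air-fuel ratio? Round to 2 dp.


AFR = m_air / m_fuel
AFR = 20.3 / 0.69 = 29.42


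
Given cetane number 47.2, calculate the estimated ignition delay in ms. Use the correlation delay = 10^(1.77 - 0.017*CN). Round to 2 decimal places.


delay = 10^(1.77 - 0.017*CN)
Exponent = 1.77 - 0.017*47.2 = 0.9676
delay = 10^0.9676 = 9.28 ms


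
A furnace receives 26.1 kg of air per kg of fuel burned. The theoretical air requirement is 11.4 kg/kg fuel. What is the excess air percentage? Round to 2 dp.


Excess air = actual - stoichiometric = 26.1 - 11.4 = 14.70 kg/kg fuel
Excess air % = (excess / stoich) * 100 = (14.70 / 11.4) * 100 = 128.95%


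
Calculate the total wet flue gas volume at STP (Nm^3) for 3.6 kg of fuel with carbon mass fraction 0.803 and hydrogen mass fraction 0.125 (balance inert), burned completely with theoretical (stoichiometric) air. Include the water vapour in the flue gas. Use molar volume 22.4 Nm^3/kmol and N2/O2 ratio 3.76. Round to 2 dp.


Per kg fuel: CO2 = (C/12 kmol)*22.4 = (0.803/12)*22.4 = 1.49893 Nm^3
Per kg fuel: H2O = (H/2 kmol)*22.4 = (0.125/2)*22.4 = 1.40000 Nm^3
O2 needed per kg fuel = C/12 + H/4 = 0.803/12 + 0.125/4 = 0.09816667 kmol
Per kg fuel: N2 = O2*3.76*22.4 = 0.09816667*3.76*22.4 = 8.26799 Nm^3
Total per kg = 1.49893 + 1.40000 + 8.26799 = 11.16692 Nm^3
Total = 11.16692 * 3.6 = 40.20 Nm^3


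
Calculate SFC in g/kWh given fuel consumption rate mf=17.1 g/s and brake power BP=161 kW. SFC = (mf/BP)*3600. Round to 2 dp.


SFC = (mf / BP) * 3600
Rate = 17.1 / 161 = 0.106211 g/(s*kW)
SFC = 0.106211 * 3600 = 382.36 g/kWh


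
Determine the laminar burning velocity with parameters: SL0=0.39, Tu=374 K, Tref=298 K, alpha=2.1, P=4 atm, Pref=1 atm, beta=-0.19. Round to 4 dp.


SL = SL0 * (Tu/Tref)^alpha * (P/Pref)^beta
T ratio = 374/298 = 1.25503356
(T ratio)^alpha = 1.25503356^2.1 = 1.611299
(P/Pref)^beta = 4^(-0.19) = 0.768438
SL = 0.39 * 1.611299 * 0.768438 = 0.4829 m/s


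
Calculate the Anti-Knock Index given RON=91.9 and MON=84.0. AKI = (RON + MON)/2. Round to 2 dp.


AKI = (RON + MON) / 2
AKI = (91.9 + 84.0) / 2
AKI = 175.9 / 2 = 87.95


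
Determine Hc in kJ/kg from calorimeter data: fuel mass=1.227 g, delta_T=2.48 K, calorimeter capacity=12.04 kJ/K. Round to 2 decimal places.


Hc = C_cal * delta_T / m_fuel
Q_released = 12.04 * 2.48 = 29.8592 kJ
m_fuel = 1.227 g = 1.227/1000 kg = 0.001227 kg
Hc = 29.8592 / 0.001227 = 24335.13 kJ/kg


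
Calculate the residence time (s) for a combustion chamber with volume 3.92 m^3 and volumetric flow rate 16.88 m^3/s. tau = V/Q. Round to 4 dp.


tau = V / Q_flow
tau = 3.92 / 16.88 = 0.2322 s


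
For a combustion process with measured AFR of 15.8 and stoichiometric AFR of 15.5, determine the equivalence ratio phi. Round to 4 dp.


phi = AFR_stoich / AFR_actual
phi = 15.5 / 15.8 = 0.9810


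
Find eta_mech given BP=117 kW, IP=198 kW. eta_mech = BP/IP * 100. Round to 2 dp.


eta_mech = (BP / IP) * 100
Ratio = 117 / 198 = 0.5909
eta_mech = 0.5909 * 100 = 59.09%


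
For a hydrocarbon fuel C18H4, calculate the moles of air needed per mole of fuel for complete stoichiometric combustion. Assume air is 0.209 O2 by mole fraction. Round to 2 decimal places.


Balanced combustion: C18H4 + 19 O2 -> 18 CO2 + 2 H2O
O2 needed = C + H/4 = 18 + 4/4 = 19.00 moles
Air moles = O2 / 0.209 = 19.00 / 0.209 = 90.91 moles air


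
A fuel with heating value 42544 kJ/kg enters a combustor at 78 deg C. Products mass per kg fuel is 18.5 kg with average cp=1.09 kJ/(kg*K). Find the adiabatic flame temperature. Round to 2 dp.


T_ad = T_in + Hc / (m_p * cp)
Denominator = 18.5 * 1.09 = 20.1650
Temperature rise = 42544 / 20.1650 = 2109.79 K
T_ad = 78 + 2109.79 = 2187.79 deg C


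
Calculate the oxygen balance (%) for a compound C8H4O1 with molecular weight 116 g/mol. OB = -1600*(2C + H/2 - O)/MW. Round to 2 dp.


OB = -1600 * (2C + H/2 - O) / MW
Inner = 2*8 + 4/2 - 1 = 17.00
OB = -1600 * 17.00 / 116 = -234.48%


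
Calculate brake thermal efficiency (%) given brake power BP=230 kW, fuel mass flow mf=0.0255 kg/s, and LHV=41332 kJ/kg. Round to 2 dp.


eta_BTE = (BP / (mf * LHV)) * 100
Denominator = 0.0255 * 41332 = 1053.9660 kW
eta_BTE = (230 / 1053.9660) * 100 = 21.82%


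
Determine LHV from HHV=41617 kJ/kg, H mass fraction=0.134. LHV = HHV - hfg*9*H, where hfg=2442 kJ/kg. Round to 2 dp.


LHV = HHV - hfg * 9 * H
Water correction = 2442 * 9 * 0.134 = 2945.052 kJ/kg
LHV = 41617 - 2945.052 = 38671.95 kJ/kg


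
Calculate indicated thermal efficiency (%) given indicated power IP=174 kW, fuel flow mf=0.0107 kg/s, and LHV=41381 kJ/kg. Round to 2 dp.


eta_ith = (IP / (mf * LHV)) * 100
Denominator = 0.0107 * 41381 = 442.7767 kW
eta_ith = (174 / 442.7767) * 100 = 39.30%


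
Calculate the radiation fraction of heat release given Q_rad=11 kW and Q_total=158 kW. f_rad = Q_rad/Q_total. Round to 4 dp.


f_rad = Q_rad / Q_total
f_rad = 11 / 158 = 0.0696


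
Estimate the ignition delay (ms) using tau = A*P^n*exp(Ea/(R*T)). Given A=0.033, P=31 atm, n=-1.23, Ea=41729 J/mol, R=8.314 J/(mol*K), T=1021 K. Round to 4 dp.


tau = A * P^n * exp(Ea/(R*T))
P^n = 31^(-1.23) = 0.01464283
Ea/(R*T) = 41729/(8.314*1021) = 4.915891
exp(Ea/(R*T)) = 136.440779
tau = 0.033 * 0.01464283 * 136.440779 = 0.0659 ms


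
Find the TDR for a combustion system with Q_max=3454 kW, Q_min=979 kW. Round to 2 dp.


TDR = Q_max / Q_min
TDR = 3454 / 979 = 3.53


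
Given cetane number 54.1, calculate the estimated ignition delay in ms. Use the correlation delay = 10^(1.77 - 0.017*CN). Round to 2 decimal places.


delay = 10^(1.77 - 0.017*CN)
Exponent = 1.77 - 0.017*54.1 = 0.8503
delay = 10^0.8503 = 7.08 ms


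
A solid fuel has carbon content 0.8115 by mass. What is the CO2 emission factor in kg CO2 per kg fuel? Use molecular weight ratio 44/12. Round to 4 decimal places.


EF = C_frac * (M_CO2 / M_C)
EF = 0.8115 * (44/12)
EF = 0.8115 * 3.666667 = 2.9755 kg_CO2/kg_fuel


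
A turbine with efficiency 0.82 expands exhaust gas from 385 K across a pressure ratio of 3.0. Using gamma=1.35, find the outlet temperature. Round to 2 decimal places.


T_out = T_in * (1 - eta * (1 - PR^(-(gamma-1)/gamma)))
Exponent = -(1.35-1)/1.35 = -0.25925926
PR^exp = 3.0^(-0.25925926) = 0.75214556
Factor = 1 - 0.82*(1 - 0.75214556) = 0.79675936
T_out = 385 * 0.79675936 = 306.75 K


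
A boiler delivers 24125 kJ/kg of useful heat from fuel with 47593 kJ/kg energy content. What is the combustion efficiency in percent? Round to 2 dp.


Efficiency = (Q_useful / Q_fuel) * 100
Efficiency = (24125 / 47593) * 100
Efficiency = 0.5069 * 100 = 50.69%


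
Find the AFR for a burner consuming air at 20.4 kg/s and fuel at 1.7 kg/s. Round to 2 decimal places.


AFR = m_air / m_fuel
AFR = 20.4 / 1.7 = 12.00


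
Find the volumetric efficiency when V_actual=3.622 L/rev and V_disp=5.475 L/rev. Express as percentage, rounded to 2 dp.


eta_v = (V_actual / V_disp) * 100
Ratio = 3.622 / 5.475 = 0.6616
eta_v = 0.6616 * 100 = 66.16%


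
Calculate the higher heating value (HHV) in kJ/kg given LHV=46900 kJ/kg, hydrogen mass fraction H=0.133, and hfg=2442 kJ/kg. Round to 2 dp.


HHV = LHV + hfg * 9 * H
Water addition = 2442 * 9 * 0.133 = 2923.074 kJ/kg
HHV = 46900 + 2923.074 = 49823.07 kJ/kg


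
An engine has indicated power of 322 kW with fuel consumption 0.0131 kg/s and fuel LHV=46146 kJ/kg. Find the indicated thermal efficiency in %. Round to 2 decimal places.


eta_ith = (IP / (mf * LHV)) * 100
Denominator = 0.0131 * 46146 = 604.5126 kW
eta_ith = (322 / 604.5126) * 100 = 53.27%


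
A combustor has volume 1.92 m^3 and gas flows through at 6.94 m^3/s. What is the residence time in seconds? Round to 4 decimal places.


tau = V / Q_flow
tau = 1.92 / 6.94 = 0.2767 s


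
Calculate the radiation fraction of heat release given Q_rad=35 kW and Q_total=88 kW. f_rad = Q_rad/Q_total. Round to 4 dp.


f_rad = Q_rad / Q_total
f_rad = 35 / 88 = 0.3977


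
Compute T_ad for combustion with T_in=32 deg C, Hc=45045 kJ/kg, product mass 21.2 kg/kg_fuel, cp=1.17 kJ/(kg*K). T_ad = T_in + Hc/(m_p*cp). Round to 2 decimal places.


T_ad = T_in + Hc / (m_p * cp)
Denominator = 21.2 * 1.17 = 24.8040
Temperature rise = 45045 / 24.8040 = 1816.04 K
T_ad = 32 + 1816.04 = 1848.04 deg C


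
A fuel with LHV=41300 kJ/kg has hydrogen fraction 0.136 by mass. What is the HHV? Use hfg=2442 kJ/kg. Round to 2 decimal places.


HHV = LHV + hfg * 9 * H
Water addition = 2442 * 9 * 0.136 = 2989.008 kJ/kg
HHV = 41300 + 2989.008 = 44289.01 kJ/kg


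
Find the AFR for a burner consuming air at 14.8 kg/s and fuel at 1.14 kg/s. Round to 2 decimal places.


AFR = m_air / m_fuel
AFR = 14.8 / 1.14 = 12.98


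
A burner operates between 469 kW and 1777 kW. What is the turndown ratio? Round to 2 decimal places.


TDR = Q_max / Q_min
TDR = 1777 / 469 = 3.79


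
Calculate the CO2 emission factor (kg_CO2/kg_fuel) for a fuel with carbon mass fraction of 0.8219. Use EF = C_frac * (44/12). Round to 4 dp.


EF = C_frac * (M_CO2 / M_C)
EF = 0.8219 * (44/12)
EF = 0.8219 * 3.666667 = 3.0136 kg_CO2/kg_fuel


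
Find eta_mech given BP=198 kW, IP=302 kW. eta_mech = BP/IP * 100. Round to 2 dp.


eta_mech = (BP / IP) * 100
Ratio = 198 / 302 = 0.6556
eta_mech = 0.6556 * 100 = 65.56%


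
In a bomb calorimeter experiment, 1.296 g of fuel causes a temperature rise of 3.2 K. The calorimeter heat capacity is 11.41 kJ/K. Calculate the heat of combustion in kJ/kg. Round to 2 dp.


Hc = C_cal * delta_T / m_fuel
Q_released = 11.41 * 3.2 = 36.5120 kJ
m_fuel = 1.296 g = 1.296/1000 kg = 0.001296 kg
Hc = 36.5120 / 0.001296 = 28172.84 kJ/kg


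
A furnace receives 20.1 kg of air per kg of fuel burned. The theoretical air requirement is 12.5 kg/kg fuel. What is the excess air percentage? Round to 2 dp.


Excess air = actual - stoichiometric = 20.1 - 12.5 = 7.60 kg/kg fuel
Excess air % = (excess / stoich) * 100 = (7.60 / 12.5) * 100 = 60.80%


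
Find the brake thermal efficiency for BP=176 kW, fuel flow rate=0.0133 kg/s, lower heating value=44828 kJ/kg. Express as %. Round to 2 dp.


eta_BTE = (BP / (mf * LHV)) * 100
Denominator = 0.0133 * 44828 = 596.2124 kW
eta_BTE = (176 / 596.2124) * 100 = 29.52%


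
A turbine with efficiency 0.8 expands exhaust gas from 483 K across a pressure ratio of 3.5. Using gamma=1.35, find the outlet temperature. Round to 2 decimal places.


T_out = T_in * (1 - eta * (1 - PR^(-(gamma-1)/gamma)))
Exponent = -(1.35-1)/1.35 = -0.25925926
PR^exp = 3.5^(-0.25925926) = 0.72267881
Factor = 1 - 0.8*(1 - 0.72267881) = 0.77814305
T_out = 483 * 0.77814305 = 375.84 K


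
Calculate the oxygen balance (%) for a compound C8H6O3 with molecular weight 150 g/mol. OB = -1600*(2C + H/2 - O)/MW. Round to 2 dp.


OB = -1600 * (2C + H/2 - O) / MW
Inner = 2*8 + 6/2 - 3 = 16.00
OB = -1600 * 16.00 / 150 = -170.67%


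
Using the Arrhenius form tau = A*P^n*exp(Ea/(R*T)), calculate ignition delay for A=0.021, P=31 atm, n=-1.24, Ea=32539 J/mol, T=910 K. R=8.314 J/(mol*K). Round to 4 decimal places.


tau = A * P^n * exp(Ea/(R*T))
P^n = 31^(-1.24) = 0.01414854
Ea/(R*T) = 32539/(8.314*910) = 4.300835
exp(Ea/(R*T)) = 73.761365
tau = 0.021 * 0.01414854 * 73.761365 = 0.0219 ms


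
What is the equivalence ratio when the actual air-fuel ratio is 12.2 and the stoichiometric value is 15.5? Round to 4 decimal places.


phi = AFR_stoich / AFR_actual
phi = 15.5 / 12.2 = 1.2705


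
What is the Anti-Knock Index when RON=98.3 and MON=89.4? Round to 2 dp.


AKI = (RON + MON) / 2
AKI = (98.3 + 89.4) / 2
AKI = 187.7 / 2 = 93.85


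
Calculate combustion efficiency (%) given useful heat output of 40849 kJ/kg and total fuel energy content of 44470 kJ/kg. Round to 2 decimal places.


Efficiency = (Q_useful / Q_fuel) * 100
Efficiency = (40849 / 44470) * 100
Efficiency = 0.9186 * 100 = 91.86%


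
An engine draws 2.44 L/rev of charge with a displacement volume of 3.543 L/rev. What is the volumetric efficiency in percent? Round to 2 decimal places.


eta_v = (V_actual / V_disp) * 100
Ratio = 2.44 / 3.543 = 0.6887
eta_v = 0.6887 * 100 = 68.87%


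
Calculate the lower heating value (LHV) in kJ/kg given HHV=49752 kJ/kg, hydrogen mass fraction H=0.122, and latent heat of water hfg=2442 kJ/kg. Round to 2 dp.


LHV = HHV - hfg * 9 * H
Water correction = 2442 * 9 * 0.122 = 2681.316 kJ/kg
LHV = 49752 - 2681.316 = 47070.68 kJ/kg


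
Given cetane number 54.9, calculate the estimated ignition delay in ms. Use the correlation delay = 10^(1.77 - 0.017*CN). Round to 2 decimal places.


delay = 10^(1.77 - 0.017*CN)
Exponent = 1.77 - 0.017*54.9 = 0.8367
delay = 10^0.8367 = 6.87 ms


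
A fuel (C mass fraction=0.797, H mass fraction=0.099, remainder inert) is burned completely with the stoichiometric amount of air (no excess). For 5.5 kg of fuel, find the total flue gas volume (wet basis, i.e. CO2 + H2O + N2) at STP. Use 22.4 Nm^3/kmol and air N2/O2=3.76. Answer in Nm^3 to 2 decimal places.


Per kg fuel: CO2 = (C/12 kmol)*22.4 = (0.797/12)*22.4 = 1.48773 Nm^3
Per kg fuel: H2O = (H/2 kmol)*22.4 = (0.099/2)*22.4 = 1.10880 Nm^3
O2 needed per kg fuel = C/12 + H/4 = 0.797/12 + 0.099/4 = 0.09116667 kmol
Per kg fuel: N2 = O2*3.76*22.4 = 0.09116667*3.76*22.4 = 7.67842 Nm^3
Total per kg = 1.48773 + 1.10880 + 7.67842 = 10.27495 Nm^3
Total = 10.27495 * 5.5 = 56.51 Nm^3


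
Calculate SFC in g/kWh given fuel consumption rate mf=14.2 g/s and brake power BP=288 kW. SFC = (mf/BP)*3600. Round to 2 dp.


SFC = (mf / BP) * 3600
Rate = 14.2 / 288 = 0.049306 g/(s*kW)
SFC = 0.049306 * 3600 = 177.50 g/kWh


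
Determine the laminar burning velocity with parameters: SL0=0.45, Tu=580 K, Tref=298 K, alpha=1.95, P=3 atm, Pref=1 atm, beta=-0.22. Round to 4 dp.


SL = SL0 * (Tu/Tref)^alpha * (P/Pref)^beta
T ratio = 580/298 = 1.94630872
(T ratio)^alpha = 1.94630872^1.95 = 3.664062
(P/Pref)^beta = 3^(-0.22) = 0.785296
SL = 0.45 * 3.664062 * 0.785296 = 1.2948 m/s


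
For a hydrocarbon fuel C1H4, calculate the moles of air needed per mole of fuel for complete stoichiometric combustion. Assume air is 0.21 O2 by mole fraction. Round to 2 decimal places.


Balanced combustion: C1H4 + 2 O2 -> 1 CO2 + 2 H2O
O2 needed = C + H/4 = 1 + 4/4 = 2.00 moles
Air moles = O2 / 0.21 = 2.00 / 0.21 = 9.52 moles air
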